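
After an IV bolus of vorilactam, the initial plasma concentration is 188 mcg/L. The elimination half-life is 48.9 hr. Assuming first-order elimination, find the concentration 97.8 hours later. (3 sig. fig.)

47.0 mcg/L

k = ln 2 / 48.9 = 0.01417 hr⁻¹
C(t) = C₀ e^(−kt) = 188 × e^(−0.01417 × 97.8) = 188 × e^(−1.386) = 188 × 0.2500 ≈ 47.0 mcg/L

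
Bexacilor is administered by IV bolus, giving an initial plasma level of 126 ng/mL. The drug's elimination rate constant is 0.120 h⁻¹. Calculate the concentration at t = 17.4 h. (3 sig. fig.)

15.6 ng/mL

C(t) = C₀ e^(−kt) = 126 × e^(−0.1200 × 17.4) = 126 × e^(−2.088) = 126 × 0.1239 ≈ 15.6 ng/mL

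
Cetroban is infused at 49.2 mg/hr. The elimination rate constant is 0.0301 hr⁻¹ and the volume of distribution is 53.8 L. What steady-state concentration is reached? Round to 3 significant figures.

CL = k · V = 0.0301 × 53.8 = 1.619 L/hr
Css = rate / CL = 49.2 / 1.619 ≈ 30.4 mg/L

30.4 mg/L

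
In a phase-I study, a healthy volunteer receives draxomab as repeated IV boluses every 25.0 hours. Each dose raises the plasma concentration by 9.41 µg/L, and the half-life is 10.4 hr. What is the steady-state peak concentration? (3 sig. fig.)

11.6 µg/L

k = ln 2 / 10.4 = 0.06665 hr⁻¹
Fraction remaining after one interval: e^(−kτ) = e^(−0.06665 × 25.0) = 0.1890
R = 1 / (1 − 0.1890) = 1.233
Css,max = 9.41 × 1.233 ≈ 11.6 µg/L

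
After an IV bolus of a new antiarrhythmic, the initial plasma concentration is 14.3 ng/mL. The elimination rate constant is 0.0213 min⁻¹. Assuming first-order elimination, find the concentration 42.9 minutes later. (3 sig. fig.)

C(t) = C₀ e^(−kt) = 14.3 × e^(−0.02130 × 42.9) = 14.3 × e^(−0.9138) = 14.3 × 0.4010 ≈ 5.73 ng/mL

5.73 ng/mL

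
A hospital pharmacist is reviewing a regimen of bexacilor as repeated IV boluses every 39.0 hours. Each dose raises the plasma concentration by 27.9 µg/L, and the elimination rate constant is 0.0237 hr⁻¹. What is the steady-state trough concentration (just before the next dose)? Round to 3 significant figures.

18.4 µg/L

Fraction remaining after one interval: e^(−kτ) = e^(−0.02370 × 39.0) = 0.3968
R = 1 / (1 − 0.3968) = 1.658
Css,max = 27.9 × 1.658 = 46.25 µg/L
Css,min = Css,max × e^(−kτ) = 46.25 × 0.3968 ≈ 18.4 µg/L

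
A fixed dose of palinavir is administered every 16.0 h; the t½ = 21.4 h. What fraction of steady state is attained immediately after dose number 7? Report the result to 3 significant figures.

k = ln 2 / 21.4 = 0.03239 h⁻¹
f_n = 1 − e^(−nkτ) = 1 − e^(−7 × 0.03239 × 16.0) = 1 − e^(−3.628) = 1 − 0.02658 ≈ 0.973

0.973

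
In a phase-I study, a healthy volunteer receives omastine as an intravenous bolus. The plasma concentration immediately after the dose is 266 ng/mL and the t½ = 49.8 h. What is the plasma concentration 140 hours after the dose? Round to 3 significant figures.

37.9 ng/mL

k = ln 2 / 49.8 = 0.01392 h⁻¹
140 h is 2.811 half-lives, so C = 266 × (1/2)^2.811 = 266 × 0.1425 ≈ 37.9 ng/mL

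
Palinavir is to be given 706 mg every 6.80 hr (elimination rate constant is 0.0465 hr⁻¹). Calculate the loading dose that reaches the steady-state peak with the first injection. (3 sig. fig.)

2600 mg

Accumulation ratio R = 1 / (1 − e^(−kτ)) = 1 / (1 − e^(−0.04650×6.80)) = 1 / (1 − 0.7289) = 3.689
Loading dose = maintenance dose × R = 706 × 3.689 ≈ 2600 mg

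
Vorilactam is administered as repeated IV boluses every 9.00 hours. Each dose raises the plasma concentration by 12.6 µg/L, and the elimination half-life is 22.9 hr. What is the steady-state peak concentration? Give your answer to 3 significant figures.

k = ln 2 / 22.9 = 0.03027 hr⁻¹
Fraction remaining after one interval: e^(−kτ) = e^(−0.03027 × 9.00) = 0.7615
R = 1 / (1 − 0.7615) = 4.194
Css,max = 12.6 × 4.194 ≈ 52.8 µg/L

52.8 µg/L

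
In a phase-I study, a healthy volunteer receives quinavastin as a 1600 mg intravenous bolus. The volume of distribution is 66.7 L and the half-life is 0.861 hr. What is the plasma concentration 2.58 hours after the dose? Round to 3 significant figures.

3.01 mg/L

C₀ = dose / V = 1600 / 66.7 = 23.99 mg/L
k = ln 2 / 0.861 = 0.8050 hr⁻¹
C(t) = C₀ e^(−kt) = 23.99 × e^(−0.8050 × 2.58) = 23.99 × e^(−2.077) = 23.99 × 0.1253 ≈ 3.01 mg/L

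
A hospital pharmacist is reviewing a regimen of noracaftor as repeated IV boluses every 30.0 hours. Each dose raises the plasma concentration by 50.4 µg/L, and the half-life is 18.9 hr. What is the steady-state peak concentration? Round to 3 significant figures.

75.5 µg/L

k = ln 2 / 18.9 = 0.03667 hr⁻¹
Fraction remaining after one interval: e^(−kτ) = e^(−0.03667 × 30.0) = 0.3328
R = 1 / (1 − 0.3328) = 1.499
Css,max = 50.4 × 1.499 ≈ 75.5 µg/L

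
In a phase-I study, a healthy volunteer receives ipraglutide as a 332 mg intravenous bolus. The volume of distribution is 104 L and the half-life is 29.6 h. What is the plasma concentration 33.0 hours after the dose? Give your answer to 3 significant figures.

1.47 mg/L

C₀ = dose / V = 332 / 104 = 3.192 mg/L
k = ln 2 / 29.6 = 0.02342 h⁻¹
C(t) = C₀ e^(−kt) = 3.192 × e^(−0.02342 × 33.0) = 3.192 × e^(−0.7728) = 3.192 × 0.4617 ≈ 1.47 mg/L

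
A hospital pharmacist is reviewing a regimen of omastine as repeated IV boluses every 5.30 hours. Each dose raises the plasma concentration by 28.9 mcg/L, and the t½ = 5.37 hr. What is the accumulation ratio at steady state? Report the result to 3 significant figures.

k = ln 2 / 5.37 = 0.1291 hr⁻¹
Fraction remaining after one interval: e^(−kτ) = e^(−0.1291 × 5.30) = 0.5045
R = 1 / (1 − 0.5045) = 1 / 0.4955 ≈ 2.02

2.02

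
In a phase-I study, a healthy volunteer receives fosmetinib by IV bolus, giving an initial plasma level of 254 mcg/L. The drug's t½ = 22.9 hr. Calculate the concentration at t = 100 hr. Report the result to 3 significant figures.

k = ln 2 / 22.9 = 0.03027 hr⁻¹
100 hr is 4.367 half-lives, so C = 254 × (1/2)^4.367 = 254 × 0.04847 ≈ 12.3 mcg/L

12.3 mcg/L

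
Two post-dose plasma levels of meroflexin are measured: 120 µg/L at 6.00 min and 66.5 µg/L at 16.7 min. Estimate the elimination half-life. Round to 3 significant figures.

12.6 minutes

k = ln(C₁/C₂) / (t₂ − t₁) = ln(120/66.5) / (16.7 − 6.00)
  = 0.5903 / 10.70 = 0.05517 min⁻¹
t½ = ln 2 / k = ln 2 / 0.05517 ≈ 12.6 minutes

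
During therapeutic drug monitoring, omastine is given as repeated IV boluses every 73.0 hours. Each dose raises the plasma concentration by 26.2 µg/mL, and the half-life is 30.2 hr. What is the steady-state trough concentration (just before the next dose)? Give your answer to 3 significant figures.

6.03 µg/mL

k = ln 2 / 30.2 = 0.02295 hr⁻¹
Fraction remaining after one interval: e^(−kτ) = e^(−0.02295 × 73.0) = 0.1872
R = 1 / (1 − 0.1872) = 1.230
Css,max = 26.2 × 1.230 = 32.23 µg/mL
Css,min = Css,max × e^(−kτ) = 32.23 × 0.1872 ≈ 6.03 µg/mL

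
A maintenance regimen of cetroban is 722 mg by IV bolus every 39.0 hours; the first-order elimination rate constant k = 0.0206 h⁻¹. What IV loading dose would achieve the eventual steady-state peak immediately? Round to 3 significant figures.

Accumulation ratio R = 1 / (1 − e^(−kτ)) = 1 / (1 − e^(−0.02060×39.0)) = 1 / (1 − 0.4478) = 1.811
Loading dose = maintenance dose × R = 722 × 1.811 ≈ 1310 mg

1310 mg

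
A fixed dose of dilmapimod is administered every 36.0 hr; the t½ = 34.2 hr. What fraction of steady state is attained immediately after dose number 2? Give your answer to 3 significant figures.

k = ln 2 / 34.2 = 0.02027 hr⁻¹
f_n = 1 − e^(−nkτ) = 1 − e^(−2 × 0.02027 × 36.0) = 1 − e^(−1.459) = 1 − 0.2324 ≈ 0.768

0.768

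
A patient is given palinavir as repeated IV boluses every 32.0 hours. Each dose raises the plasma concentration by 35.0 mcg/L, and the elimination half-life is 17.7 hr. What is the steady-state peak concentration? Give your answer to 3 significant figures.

49.0 mcg/L

k = ln 2 / 17.7 = 0.03916 hr⁻¹
Fraction remaining after one interval: e^(−kτ) = e^(−0.03916 × 32.0) = 0.2856
R = 1 / (1 − 0.2856) = 1.400
Css,max = 35.0 × 1.400 ≈ 49.0 mcg/L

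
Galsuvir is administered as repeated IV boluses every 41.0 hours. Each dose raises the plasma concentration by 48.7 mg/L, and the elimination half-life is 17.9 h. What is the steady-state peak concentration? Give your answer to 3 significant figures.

61.2 mg/L

k = ln 2 / 17.9 = 0.03872 h⁻¹
Fraction remaining after one interval: e^(−kτ) = e^(−0.03872 × 41.0) = 0.2044
R = 1 / (1 − 0.2044) = 1.257
Css,max = 48.7 × 1.257 ≈ 61.2 mg/L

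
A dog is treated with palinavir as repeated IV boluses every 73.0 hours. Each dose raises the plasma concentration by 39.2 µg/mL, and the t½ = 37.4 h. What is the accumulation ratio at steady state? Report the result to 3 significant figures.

1.35

k = ln 2 / 37.4 = 0.01853 h⁻¹
Fraction remaining after one interval: e^(−kτ) = e^(−0.01853 × 73.0) = 0.2585
R = 1 / (1 − 0.2585) = 1 / 0.7415 ≈ 1.35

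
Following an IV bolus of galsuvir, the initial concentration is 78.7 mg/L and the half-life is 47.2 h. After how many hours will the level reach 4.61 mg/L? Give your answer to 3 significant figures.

193 hours

k = ln 2 / 47.2 = 0.01469 h⁻¹
C(t) = C₀ e^(−kt)  ⇒  t = ln(C₀/C) / k
t = ln(78.7/4.61) / 0.01469 = 2.837 / 0.01469 ≈ 193 hours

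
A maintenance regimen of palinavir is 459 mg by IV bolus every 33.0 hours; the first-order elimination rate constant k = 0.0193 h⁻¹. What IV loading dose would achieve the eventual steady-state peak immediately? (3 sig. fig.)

974 mg

Accumulation ratio R = 1 / (1 − e^(−kτ)) = 1 / (1 − e^(−0.01930×33.0)) = 1 / (1 − 0.5289) = 2.123
Loading dose = maintenance dose × R = 459 × 2.123 ≈ 974 mg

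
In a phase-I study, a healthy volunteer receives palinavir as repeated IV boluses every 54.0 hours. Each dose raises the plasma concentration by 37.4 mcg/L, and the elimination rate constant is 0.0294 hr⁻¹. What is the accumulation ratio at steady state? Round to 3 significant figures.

1.26

Fraction remaining after one interval: e^(−kτ) = e^(−0.02940 × 54.0) = 0.2044
R = 1 / (1 − 0.2044) = 1 / 0.7956 ≈ 1.26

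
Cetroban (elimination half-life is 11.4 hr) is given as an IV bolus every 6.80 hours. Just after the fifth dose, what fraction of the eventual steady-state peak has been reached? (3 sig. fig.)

k = ln 2 / 11.4 = 0.06080 hr⁻¹
f_n = 1 − e^(−nkτ) = 1 − e^(−5 × 0.06080 × 6.80) = 1 − e^(−2.067) = 1 − 0.1265 ≈ 0.873

0.873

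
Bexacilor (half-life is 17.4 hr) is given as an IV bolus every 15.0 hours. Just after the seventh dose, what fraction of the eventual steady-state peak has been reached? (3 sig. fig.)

k = ln 2 / 17.4 = 0.03984 hr⁻¹
f_n = 1 − e^(−nkτ) = 1 − e^(−7 × 0.03984 × 15.0) = 1 − e^(−4.183) = 1 − 0.01526 ≈ 0.985

0.985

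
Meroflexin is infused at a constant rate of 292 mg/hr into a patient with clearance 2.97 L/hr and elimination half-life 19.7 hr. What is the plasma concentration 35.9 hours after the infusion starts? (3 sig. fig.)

70.5 mg/L

Css = rate / CL = 292 / 2.97 = 98.32 mg/L
k = ln 2 / 19.7 = 0.03519 hr⁻¹
C(t) = Css (1 − e^(−kt)) = 98.32 × (1 − e^(−1.263)) = 98.32 × 0.7172 ≈ 70.5 mg/L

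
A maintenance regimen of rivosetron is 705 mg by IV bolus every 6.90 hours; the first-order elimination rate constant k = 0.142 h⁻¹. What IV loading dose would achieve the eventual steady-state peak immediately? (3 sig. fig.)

1130 mg

Accumulation ratio R = 1 / (1 − e^(−kτ)) = 1 / (1 − e^(−0.1420×6.90)) = 1 / (1 − 0.3754) = 1.601
Loading dose = maintenance dose × R = 705 × 1.601 ≈ 1130 mg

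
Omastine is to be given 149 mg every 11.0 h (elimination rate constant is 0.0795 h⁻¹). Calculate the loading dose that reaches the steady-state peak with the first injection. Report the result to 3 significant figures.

Accumulation ratio R = 1 / (1 − e^(−kτ)) = 1 / (1 − e^(−0.07950×11.0)) = 1 / (1 − 0.4171) = 1.715
Loading dose = maintenance dose × R = 149 × 1.715 ≈ 256 mg

256 mg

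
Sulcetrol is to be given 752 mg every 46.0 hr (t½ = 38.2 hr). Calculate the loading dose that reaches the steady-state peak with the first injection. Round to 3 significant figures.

k = ln 2 / 38.2 = 0.01815 hr⁻¹
Accumulation ratio R = 1 / (1 − e^(−kτ)) = 1 / (1 − e^(−0.01815×46.0)) = 1 / (1 − 0.4340) = 1.767
Loading dose = maintenance dose × R = 752 × 1.767 ≈ 1330 mg

1330 mg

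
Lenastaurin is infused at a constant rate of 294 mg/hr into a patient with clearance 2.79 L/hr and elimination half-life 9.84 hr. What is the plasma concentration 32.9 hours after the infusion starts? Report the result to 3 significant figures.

Css = rate / CL = 294 / 2.79 = 105.4 µg/mL
k = ln 2 / 9.84 = 0.07044 hr⁻¹
C(t) = Css (1 − e^(−kt)) = 105.4 × (1 − e^(−2.318)) = 105.4 × 0.9015 ≈ 95.0 µg/mL

95.0 µg/mL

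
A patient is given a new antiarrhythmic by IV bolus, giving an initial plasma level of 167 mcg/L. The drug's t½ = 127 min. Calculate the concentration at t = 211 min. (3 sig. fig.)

k = ln 2 / 127 = 0.005458 min⁻¹
211 min is 1.661 half-lives, so C = 167 × (1/2)^1.661 = 167 × 0.3161 ≈ 52.8 mcg/L

52.8 mcg/L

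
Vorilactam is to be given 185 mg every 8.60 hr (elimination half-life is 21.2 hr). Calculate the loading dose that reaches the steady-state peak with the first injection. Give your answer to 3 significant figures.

k = ln 2 / 21.2 = 0.03270 hr⁻¹
Accumulation ratio R = 1 / (1 − e^(−kτ)) = 1 / (1 − e^(−0.03270×8.60)) = 1 / (1 − 0.7549) = 4.080
Loading dose = maintenance dose × R = 185 × 4.080 ≈ 755 mg

755 mg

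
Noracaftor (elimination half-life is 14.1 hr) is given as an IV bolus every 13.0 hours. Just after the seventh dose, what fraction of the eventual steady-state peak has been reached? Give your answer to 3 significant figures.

0.989

k = ln 2 / 14.1 = 0.04916 hr⁻¹
f_n = 1 − e^(−nkτ) = 1 − e^(−7 × 0.04916 × 13.0) = 1 − e^(−4.474) = 1 − 0.01141 ≈ 0.989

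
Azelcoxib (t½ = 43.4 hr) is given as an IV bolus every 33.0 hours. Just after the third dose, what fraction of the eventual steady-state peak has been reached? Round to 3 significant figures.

k = ln 2 / 43.4 = 0.01597 hr⁻¹
f_n = 1 − e^(−nkτ) = 1 − e^(−3 × 0.01597 × 33.0) = 1 − e^(−1.581) = 1 − 0.2057 ≈ 0.794

0.794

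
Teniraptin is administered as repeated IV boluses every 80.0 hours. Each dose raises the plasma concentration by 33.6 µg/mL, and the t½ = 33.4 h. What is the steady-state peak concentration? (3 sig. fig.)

k = ln 2 / 33.4 = 0.02075 h⁻¹
Fraction remaining after one interval: e^(−kτ) = e^(−0.02075 × 80.0) = 0.1901
R = 1 / (1 − 0.1901) = 1.235
Css,max = 33.6 × 1.235 ≈ 41.5 µg/mL

41.5 µg/mL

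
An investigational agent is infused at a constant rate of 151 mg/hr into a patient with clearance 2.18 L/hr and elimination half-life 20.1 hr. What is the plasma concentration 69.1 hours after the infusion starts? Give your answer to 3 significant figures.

62.9 µg/mL

Css = rate / CL = 151 / 2.18 = 69.27 µg/mL
k = ln 2 / 20.1 = 0.03448 hr⁻¹
C(t) = Css (1 − e^(−kt)) = 69.27 × (1 − e^(−2.383)) = 69.27 × 0.9077 ≈ 62.9 µg/mL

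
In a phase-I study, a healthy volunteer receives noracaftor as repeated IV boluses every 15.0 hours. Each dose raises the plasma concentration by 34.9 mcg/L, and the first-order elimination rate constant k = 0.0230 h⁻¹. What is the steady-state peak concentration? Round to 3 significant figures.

120 mcg/L

Fraction remaining after one interval: e^(−kτ) = e^(−0.02300 × 15.0) = 0.7082
R = 1 / (1 − 0.7082) = 3.427
Css,max = 34.9 × 3.427 ≈ 120 mcg/L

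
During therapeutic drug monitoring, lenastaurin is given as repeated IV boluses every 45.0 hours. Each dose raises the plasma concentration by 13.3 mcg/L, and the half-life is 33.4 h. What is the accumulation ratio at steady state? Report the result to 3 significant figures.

1.65

k = ln 2 / 33.4 = 0.02075 h⁻¹
Fraction remaining after one interval: e^(−kτ) = e^(−0.02075 × 45.0) = 0.3930
R = 1 / (1 − 0.3930) = 1 / 0.6070 ≈ 1.65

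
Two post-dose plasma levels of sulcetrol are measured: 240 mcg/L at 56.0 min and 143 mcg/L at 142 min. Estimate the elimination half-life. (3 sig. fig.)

115 minutes

k = ln(C₁/C₂) / (t₂ − t₁) = ln(240/143) / (142 − 56.0)
  = 0.5178 / 86.00 = 0.006021 min⁻¹
t½ = ln 2 / k = ln 2 / 0.006021 ≈ 115 minutes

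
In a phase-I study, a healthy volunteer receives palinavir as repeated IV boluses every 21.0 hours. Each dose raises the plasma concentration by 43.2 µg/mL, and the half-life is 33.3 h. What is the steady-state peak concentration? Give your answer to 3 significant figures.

k = ln 2 / 33.3 = 0.02082 h⁻¹
Fraction remaining after one interval: e^(−kτ) = e^(−0.02082 × 21.0) = 0.6459
R = 1 / (1 − 0.6459) = 2.824
Css,max = 43.2 × 2.824 ≈ 122 µg/mL

122 µg/mL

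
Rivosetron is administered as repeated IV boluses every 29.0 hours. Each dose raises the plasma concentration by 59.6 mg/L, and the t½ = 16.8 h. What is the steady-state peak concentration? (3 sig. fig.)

85.4 mg/L

k = ln 2 / 16.8 = 0.04126 h⁻¹
Fraction remaining after one interval: e^(−kτ) = e^(−0.04126 × 29.0) = 0.3022
R = 1 / (1 − 0.3022) = 1.433
Css,max = 59.6 × 1.433 ≈ 85.4 mg/L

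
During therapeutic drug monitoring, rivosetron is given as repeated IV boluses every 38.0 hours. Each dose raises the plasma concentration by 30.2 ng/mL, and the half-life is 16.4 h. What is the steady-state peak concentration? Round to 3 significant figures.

k = ln 2 / 16.4 = 0.04227 h⁻¹
Fraction remaining after one interval: e^(−kτ) = e^(−0.04227 × 38.0) = 0.2007
R = 1 / (1 − 0.2007) = 1.251
Css,max = 30.2 × 1.251 ≈ 37.8 ng/mL

37.8 ng/mL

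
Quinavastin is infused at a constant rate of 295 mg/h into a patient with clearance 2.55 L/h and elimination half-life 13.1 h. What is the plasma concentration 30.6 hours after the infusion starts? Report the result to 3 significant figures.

92.8 µg/mL

Css = rate / CL = 295 / 2.55 = 115.7 µg/mL
k = ln 2 / 13.1 = 0.05291 h⁻¹
C(t) = Css (1 − e^(−kt)) = 115.7 × (1 − e^(−1.619)) = 115.7 × 0.8019 ≈ 92.8 µg/mL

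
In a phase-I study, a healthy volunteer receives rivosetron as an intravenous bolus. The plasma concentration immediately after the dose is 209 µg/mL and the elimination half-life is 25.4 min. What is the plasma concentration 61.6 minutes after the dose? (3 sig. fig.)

k = ln 2 / 25.4 = 0.02729 min⁻¹
61.6 min is 2.425 half-lives, so C = 209 × (1/2)^2.425 = 209 × 0.1862 ≈ 38.9 µg/mL

38.9 µg/mL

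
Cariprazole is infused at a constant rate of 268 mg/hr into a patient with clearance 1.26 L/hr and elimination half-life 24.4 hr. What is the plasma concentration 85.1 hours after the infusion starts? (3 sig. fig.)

194 mg/L

Css = rate / CL = 268 / 1.26 = 212.7 mg/L
k = ln 2 / 24.4 = 0.02841 hr⁻¹
C(t) = Css (1 − e^(−kt)) = 212.7 × (1 − e^(−2.417)) = 212.7 × 0.9109 ≈ 194 mg/L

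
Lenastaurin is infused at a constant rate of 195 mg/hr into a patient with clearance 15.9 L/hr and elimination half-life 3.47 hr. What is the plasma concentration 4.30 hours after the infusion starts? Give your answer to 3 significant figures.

7.07 µg/mL

Css = rate / CL = 195 / 15.9 = 12.26 µg/mL
k = ln 2 / 3.47 = 0.1998 hr⁻¹
C(t) = Css (1 − e^(−kt)) = 12.26 × (1 − e^(−0.8589)) = 12.26 × 0.5764 ≈ 7.07 µg/mL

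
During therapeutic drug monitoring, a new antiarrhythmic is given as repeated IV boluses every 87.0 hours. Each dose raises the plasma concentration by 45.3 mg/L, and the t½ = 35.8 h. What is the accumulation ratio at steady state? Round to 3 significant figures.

k = ln 2 / 35.8 = 0.01936 h⁻¹
Fraction remaining after one interval: e^(−kτ) = e^(−0.01936 × 87.0) = 0.1855
R = 1 / (1 − 0.1855) = 1 / 0.8145 ≈ 1.23

1.23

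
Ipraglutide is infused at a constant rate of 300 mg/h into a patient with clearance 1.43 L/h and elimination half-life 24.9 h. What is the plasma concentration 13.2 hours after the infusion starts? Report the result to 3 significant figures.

64.5 mg/L

Css = rate / CL = 300 / 1.43 = 209.8 mg/L
k = ln 2 / 24.9 = 0.02784 h⁻¹
C(t) = Css (1 − e^(−kt)) = 209.8 × (1 − e^(−0.3675)) = 209.8 × 0.3075 ≈ 64.5 mg/L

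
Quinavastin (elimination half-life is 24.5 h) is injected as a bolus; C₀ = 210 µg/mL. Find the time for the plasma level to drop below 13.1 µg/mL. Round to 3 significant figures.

k = ln 2 / 24.5 = 0.02829 h⁻¹
C(t) = C₀ e^(−kt)  ⇒  t = ln(C₀/C) / k
t = ln(210/13.1) / 0.02829 = 2.774 / 0.02829 ≈ 98.1 hours

98.1 hours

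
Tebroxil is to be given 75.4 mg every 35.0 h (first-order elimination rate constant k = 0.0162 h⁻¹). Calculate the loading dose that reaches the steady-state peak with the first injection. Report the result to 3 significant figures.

174 mg

Accumulation ratio R = 1 / (1 − e^(−kτ)) = 1 / (1 − e^(−0.01620×35.0)) = 1 / (1 − 0.5672) = 2.311
Loading dose = maintenance dose × R = 75.4 × 2.311 ≈ 174 mg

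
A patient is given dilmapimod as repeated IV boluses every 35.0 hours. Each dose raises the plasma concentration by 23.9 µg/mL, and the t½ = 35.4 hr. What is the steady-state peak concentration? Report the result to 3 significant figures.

k = ln 2 / 35.4 = 0.01958 hr⁻¹
Fraction remaining after one interval: e^(−kτ) = e^(−0.01958 × 35.0) = 0.5039
R = 1 / (1 − 0.5039) = 2.016
Css,max = 23.9 × 2.016 ≈ 48.2 µg/mL

48.2 µg/mL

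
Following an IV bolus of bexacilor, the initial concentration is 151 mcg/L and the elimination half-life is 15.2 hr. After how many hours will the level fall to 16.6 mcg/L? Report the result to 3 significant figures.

k = ln 2 / 15.2 = 0.04560 hr⁻¹
C(t) = C₀ e^(−kt)  ⇒  t = ln(C₀/C) / k
t = ln(151/16.6) / 0.04560 = 2.208 / 0.04560 ≈ 48.4 hours

48.4 hours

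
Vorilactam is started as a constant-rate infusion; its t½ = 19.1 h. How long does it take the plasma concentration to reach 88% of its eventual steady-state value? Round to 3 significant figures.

k = ln 2 / 19.1 = 0.03629 h⁻¹
f = 1 − e^(−kt)  ⇒  t = −ln(1 − f) / k
t = −ln(1 − 0.88) / 0.03629 = 2.120 / 0.03629 ≈ 58.4 hours

58.4 hours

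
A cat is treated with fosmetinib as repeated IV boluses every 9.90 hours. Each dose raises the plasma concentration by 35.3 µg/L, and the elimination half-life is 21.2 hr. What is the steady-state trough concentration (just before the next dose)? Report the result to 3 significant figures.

92.4 µg/L

k = ln 2 / 21.2 = 0.03270 hr⁻¹
Fraction remaining after one interval: e^(−kτ) = e^(−0.03270 × 9.90) = 0.7235
R = 1 / (1 − 0.7235) = 3.616
Css,max = 35.3 × 3.616 = 127.7 µg/L
Css,min = Css,max × e^(−kτ) = 127.7 × 0.7235 ≈ 92.4 µg/L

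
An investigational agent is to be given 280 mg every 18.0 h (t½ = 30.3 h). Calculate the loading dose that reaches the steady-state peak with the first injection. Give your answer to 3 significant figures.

k = ln 2 / 30.3 = 0.02288 h⁻¹
Accumulation ratio R = 1 / (1 − e^(−kτ)) = 1 / (1 − e^(−0.02288×18.0)) = 1 / (1 − 0.6625) = 2.963
Loading dose = maintenance dose × R = 280 × 2.963 ≈ 830 mg

830 mg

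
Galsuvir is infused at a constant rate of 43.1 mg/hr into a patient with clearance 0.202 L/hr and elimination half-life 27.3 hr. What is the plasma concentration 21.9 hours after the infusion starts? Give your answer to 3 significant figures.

91.0 mg/L

Css = rate / CL = 43.1 / 0.202 = 213.4 mg/L
k = ln 2 / 27.3 = 0.02539 hr⁻¹
C(t) = Css (1 − e^(−kt)) = 213.4 × (1 − e^(−0.5560)) = 213.4 × 0.4265 ≈ 91.0 mg/L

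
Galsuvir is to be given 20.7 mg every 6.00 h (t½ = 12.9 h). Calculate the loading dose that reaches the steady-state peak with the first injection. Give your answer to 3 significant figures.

75.1 mg

k = ln 2 / 12.9 = 0.05373 h⁻¹
Accumulation ratio R = 1 / (1 − e^(−kτ)) = 1 / (1 − e^(−0.05373×6.00)) = 1 / (1 − 0.7244) = 3.629
Loading dose = maintenance dose × R = 20.7 × 3.629 ≈ 75.1 mg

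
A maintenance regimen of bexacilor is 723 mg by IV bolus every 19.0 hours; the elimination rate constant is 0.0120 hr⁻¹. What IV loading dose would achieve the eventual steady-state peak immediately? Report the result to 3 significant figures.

3550 mg

Accumulation ratio R = 1 / (1 − e^(−kτ)) = 1 / (1 − e^(−0.01200×19.0)) = 1 / (1 − 0.7961) = 4.905
Loading dose = maintenance dose × R = 723 × 4.905 ≈ 3550 mg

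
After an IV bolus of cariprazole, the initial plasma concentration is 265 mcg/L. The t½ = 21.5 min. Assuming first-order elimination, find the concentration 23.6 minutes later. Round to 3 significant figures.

k = ln 2 / 21.5 = 0.03224 min⁻¹
23.6 min is 1.098 half-lives, so C = 265 × (1/2)^1.098 = 265 × 0.4673 ≈ 124 mcg/L

124 mcg/L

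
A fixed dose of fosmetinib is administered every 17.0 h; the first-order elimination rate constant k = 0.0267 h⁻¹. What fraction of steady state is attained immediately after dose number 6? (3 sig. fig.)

f_n = 1 − e^(−nkτ) = 1 − e^(−6 × 0.02670 × 17.0) = 1 − e^(−2.723) = 1 − 0.06565 ≈ 0.934

0.934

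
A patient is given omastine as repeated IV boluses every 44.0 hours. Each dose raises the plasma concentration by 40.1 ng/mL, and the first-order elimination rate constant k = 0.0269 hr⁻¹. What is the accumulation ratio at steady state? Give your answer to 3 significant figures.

Fraction remaining after one interval: e^(−kτ) = e^(−0.02690 × 44.0) = 0.3062
R = 1 / (1 − 0.3062) = 1 / 0.6938 ≈ 1.44

1.44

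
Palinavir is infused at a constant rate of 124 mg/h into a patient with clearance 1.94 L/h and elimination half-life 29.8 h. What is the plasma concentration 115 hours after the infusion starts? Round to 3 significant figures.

59.5 mg/L

Css = rate / CL = 124 / 1.94 = 63.92 mg/L
k = ln 2 / 29.8 = 0.02326 h⁻¹
C(t) = Css (1 − e^(−kt)) = 63.92 × (1 − e^(−2.675)) = 63.92 × 0.9311 ≈ 59.5 mg/L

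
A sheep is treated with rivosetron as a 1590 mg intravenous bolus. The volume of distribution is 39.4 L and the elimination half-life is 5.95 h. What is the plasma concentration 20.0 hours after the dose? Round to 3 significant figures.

3.93 µg/mL

C₀ = dose / V = 1590 / 39.4 = 40.36 µg/mL
k = ln 2 / 5.95 = 0.1165 h⁻¹
C(t) = C₀ e^(−kt) = 40.36 × e^(−0.1165 × 20.0) = 40.36 × e^(−2.330) = 40.36 × 0.09730 ≈ 3.93 µg/mL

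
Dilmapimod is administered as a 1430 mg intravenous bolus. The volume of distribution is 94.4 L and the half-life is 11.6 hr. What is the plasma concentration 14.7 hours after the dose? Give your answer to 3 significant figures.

6.29 µg/mL

C₀ = dose / V = 1430 / 94.4 = 15.15 µg/mL
k = ln 2 / 11.6 = 0.05975 hr⁻¹
C(t) = C₀ e^(−kt) = 15.15 × e^(−0.05975 × 14.7) = 15.15 × e^(−0.8784) = 15.15 × 0.4155 ≈ 6.29 µg/mL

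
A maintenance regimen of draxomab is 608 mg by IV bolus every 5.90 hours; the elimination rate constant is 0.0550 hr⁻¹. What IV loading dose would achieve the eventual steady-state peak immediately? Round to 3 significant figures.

2190 mg

Accumulation ratio R = 1 / (1 − e^(−kτ)) = 1 / (1 − e^(−0.05500×5.90)) = 1 / (1 − 0.7229) = 3.609
Loading dose = maintenance dose × R = 608 × 3.609 ≈ 2190 mg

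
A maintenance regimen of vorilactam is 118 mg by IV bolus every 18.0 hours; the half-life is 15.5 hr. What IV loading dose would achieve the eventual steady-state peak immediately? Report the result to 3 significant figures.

k = ln 2 / 15.5 = 0.04472 hr⁻¹
Accumulation ratio R = 1 / (1 − e^(−kτ)) = 1 / (1 − e^(−0.04472×18.0)) = 1 / (1 − 0.4471) = 1.809
Loading dose = maintenance dose × R = 118 × 1.809 ≈ 213 mg

213 mg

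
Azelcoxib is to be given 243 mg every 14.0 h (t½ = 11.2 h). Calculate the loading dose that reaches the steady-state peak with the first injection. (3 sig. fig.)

k = ln 2 / 11.2 = 0.06189 h⁻¹
Accumulation ratio R = 1 / (1 − e^(−kτ)) = 1 / (1 − e^(−0.06189×14.0)) = 1 / (1 − 0.4204) = 1.725
Loading dose = maintenance dose × R = 243 × 1.725 ≈ 419 mg

419 mg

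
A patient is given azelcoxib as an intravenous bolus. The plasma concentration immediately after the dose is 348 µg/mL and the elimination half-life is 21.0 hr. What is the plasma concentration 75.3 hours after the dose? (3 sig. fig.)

k = ln 2 / 21.0 = 0.03301 hr⁻¹
C(t) = C₀ e^(−kt) = 348 × e^(−0.03301 × 75.3) = 348 × e^(−2.485) = 348 × 0.08329 ≈ 29.0 µg/mL

29.0 µg/mL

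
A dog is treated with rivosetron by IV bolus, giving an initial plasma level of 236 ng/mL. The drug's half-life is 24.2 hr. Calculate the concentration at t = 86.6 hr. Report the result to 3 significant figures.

k = ln 2 / 24.2 = 0.02864 hr⁻¹
86.6 hr is 3.579 half-lives, so C = 236 × (1/2)^3.579 = 236 × 0.08371 ≈ 19.8 ng/mL

19.8 ng/mL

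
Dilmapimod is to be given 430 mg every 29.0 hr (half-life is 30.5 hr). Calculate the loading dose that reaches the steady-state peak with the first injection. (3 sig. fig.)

891 mg

k = ln 2 / 30.5 = 0.02273 hr⁻¹
Accumulation ratio R = 1 / (1 − e^(−kτ)) = 1 / (1 − e^(−0.02273×29.0)) = 1 / (1 − 0.5173) = 2.072
Loading dose = maintenance dose × R = 430 × 2.072 ≈ 891 mg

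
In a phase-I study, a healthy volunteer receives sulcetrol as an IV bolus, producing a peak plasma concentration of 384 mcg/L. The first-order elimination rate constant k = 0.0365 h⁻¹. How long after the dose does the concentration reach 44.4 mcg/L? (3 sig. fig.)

C(t) = C₀ e^(−kt)  ⇒  t = ln(C₀/C) / k
t = ln(384/44.4) / 0.03650 = 2.157 / 0.03650 ≈ 59.1 hours

59.1 hours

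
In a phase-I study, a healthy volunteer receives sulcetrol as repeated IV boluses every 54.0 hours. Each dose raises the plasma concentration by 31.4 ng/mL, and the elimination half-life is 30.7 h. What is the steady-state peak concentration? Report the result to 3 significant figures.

44.6 ng/mL

k = ln 2 / 30.7 = 0.02258 h⁻¹
Fraction remaining after one interval: e^(−kτ) = e^(−0.02258 × 54.0) = 0.2955
R = 1 / (1 − 0.2955) = 1.419
Css,max = 31.4 × 1.419 ≈ 44.6 ng/mL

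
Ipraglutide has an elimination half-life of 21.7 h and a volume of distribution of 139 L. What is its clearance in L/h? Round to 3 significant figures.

4.44 L/h

k = ln 2 / t½ = ln 2 / 21.7 = 0.03194 h⁻¹
CL = k · V = 0.03194 × 139 ≈ 4.44 L/h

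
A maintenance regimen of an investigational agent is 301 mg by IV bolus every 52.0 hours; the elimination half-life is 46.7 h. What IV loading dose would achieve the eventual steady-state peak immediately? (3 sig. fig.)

k = ln 2 / 46.7 = 0.01484 h⁻¹
Accumulation ratio R = 1 / (1 − e^(−kτ)) = 1 / (1 − e^(−0.01484×52.0)) = 1 / (1 − 0.4622) = 1.859
Loading dose = maintenance dose × R = 301 × 1.859 ≈ 560 mg

560 mg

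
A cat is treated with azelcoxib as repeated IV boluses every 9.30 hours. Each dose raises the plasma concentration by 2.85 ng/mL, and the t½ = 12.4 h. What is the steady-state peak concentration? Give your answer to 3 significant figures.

k = ln 2 / 12.4 = 0.05590 h⁻¹
Fraction remaining after one interval: e^(−kτ) = e^(−0.05590 × 9.30) = 0.5946
R = 1 / (1 − 0.5946) = 2.467
Css,max = 2.85 × 2.467 ≈ 7.03 ng/mL

7.03 ng/mL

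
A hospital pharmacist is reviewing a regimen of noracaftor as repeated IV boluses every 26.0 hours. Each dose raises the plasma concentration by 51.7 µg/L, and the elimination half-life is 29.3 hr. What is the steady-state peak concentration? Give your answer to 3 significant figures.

113 µg/L

k = ln 2 / 29.3 = 0.02366 hr⁻¹
Fraction remaining after one interval: e^(−kτ) = e^(−0.02366 × 26.0) = 0.5406
R = 1 / (1 − 0.5406) = 2.177
Css,max = 51.7 × 2.177 ≈ 113 µg/L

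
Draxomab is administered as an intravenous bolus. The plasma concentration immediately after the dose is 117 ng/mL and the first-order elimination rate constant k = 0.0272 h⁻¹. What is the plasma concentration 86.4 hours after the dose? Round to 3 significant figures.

C(t) = C₀ e^(−kt) = 117 × e^(−0.02720 × 86.4) = 117 × e^(−2.350) = 117 × 0.09536 ≈ 11.2 ng/mL

11.2 ng/mL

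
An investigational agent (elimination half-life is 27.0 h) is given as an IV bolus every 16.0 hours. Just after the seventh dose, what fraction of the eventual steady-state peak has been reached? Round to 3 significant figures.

0.944

k = ln 2 / 27.0 = 0.02567 h⁻¹
f_n = 1 − e^(−nkτ) = 1 − e^(−7 × 0.02567 × 16.0) = 1 − e^(−2.875) = 1 − 0.05640 ≈ 0.944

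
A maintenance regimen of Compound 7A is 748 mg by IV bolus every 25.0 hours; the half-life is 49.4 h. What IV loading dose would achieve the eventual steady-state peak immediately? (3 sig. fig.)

k = ln 2 / 49.4 = 0.01403 h⁻¹
Accumulation ratio R = 1 / (1 − e^(−kτ)) = 1 / (1 − e^(−0.01403×25.0)) = 1 / (1 − 0.7041) = 3.380
Loading dose = maintenance dose × R = 748 × 3.380 ≈ 2530 mg

2530 mg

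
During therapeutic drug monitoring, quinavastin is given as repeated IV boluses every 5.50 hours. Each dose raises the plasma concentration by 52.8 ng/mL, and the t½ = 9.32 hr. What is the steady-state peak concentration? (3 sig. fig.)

157 ng/mL

k = ln 2 / 9.32 = 0.07437 hr⁻¹
Fraction remaining after one interval: e^(−kτ) = e^(−0.07437 × 5.50) = 0.6643
R = 1 / (1 − 0.6643) = 2.979
Css,max = 52.8 × 2.979 ≈ 157 ng/mL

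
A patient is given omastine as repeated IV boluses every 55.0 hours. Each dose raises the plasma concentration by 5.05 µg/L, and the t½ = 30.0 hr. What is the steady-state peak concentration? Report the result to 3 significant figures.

k = ln 2 / 30.0 = 0.02310 hr⁻¹
Fraction remaining after one interval: e^(−kτ) = e^(−0.02310 × 55.0) = 0.2806
R = 1 / (1 − 0.2806) = 1.390
Css,max = 5.05 × 1.390 ≈ 7.02 µg/L

7.02 µg/L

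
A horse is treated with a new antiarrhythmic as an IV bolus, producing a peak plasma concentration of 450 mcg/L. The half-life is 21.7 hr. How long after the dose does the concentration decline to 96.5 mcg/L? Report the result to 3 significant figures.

k = ln 2 / 21.7 = 0.03194 hr⁻¹
C(t) = C₀ e^(−kt)  ⇒  t = ln(C₀/C) / k
t = ln(450/96.5) / 0.03194 = 1.540 / 0.03194 ≈ 48.2 hours

48.2 hours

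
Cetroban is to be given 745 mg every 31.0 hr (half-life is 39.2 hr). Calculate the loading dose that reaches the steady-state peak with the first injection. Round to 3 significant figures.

k = ln 2 / 39.2 = 0.01768 hr⁻¹
Accumulation ratio R = 1 / (1 − e^(−kτ)) = 1 / (1 − e^(−0.01768×31.0)) = 1 / (1 − 0.5780) = 2.370
Loading dose = maintenance dose × R = 745 × 2.370 ≈ 1770 mg

1770 mg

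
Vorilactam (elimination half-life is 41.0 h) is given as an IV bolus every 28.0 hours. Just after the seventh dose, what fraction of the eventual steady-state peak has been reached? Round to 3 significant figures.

0.964

k = ln 2 / 41.0 = 0.01691 h⁻¹
f_n = 1 − e^(−nkτ) = 1 − e^(−7 × 0.01691 × 28.0) = 1 − e^(−3.314) = 1 − 0.03639 ≈ 0.964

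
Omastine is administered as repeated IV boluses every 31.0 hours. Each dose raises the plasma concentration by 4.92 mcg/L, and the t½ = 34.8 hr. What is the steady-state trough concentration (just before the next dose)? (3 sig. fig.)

k = ln 2 / 34.8 = 0.01992 hr⁻¹
Fraction remaining after one interval: e^(−kτ) = e^(−0.01992 × 31.0) = 0.5393
R = 1 / (1 − 0.5393) = 2.171
Css,max = 4.92 × 2.171 = 10.68 mcg/L
Css,min = Css,max × e^(−kτ) = 10.68 × 0.5393 ≈ 5.76 mcg/L

5.76 mcg/L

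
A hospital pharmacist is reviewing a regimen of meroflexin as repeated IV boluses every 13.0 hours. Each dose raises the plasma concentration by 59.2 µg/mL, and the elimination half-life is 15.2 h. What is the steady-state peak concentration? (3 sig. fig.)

132 µg/mL

k = ln 2 / 15.2 = 0.04560 h⁻¹
Fraction remaining after one interval: e^(−kτ) = e^(−0.04560 × 13.0) = 0.5528
R = 1 / (1 − 0.5528) = 2.236
Css,max = 59.2 × 2.236 ≈ 132 µg/mL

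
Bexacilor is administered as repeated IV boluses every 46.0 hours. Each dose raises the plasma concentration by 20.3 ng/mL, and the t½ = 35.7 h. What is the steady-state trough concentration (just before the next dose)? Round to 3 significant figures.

14.1 ng/mL

k = ln 2 / 35.7 = 0.01942 h⁻¹
Fraction remaining after one interval: e^(−kτ) = e^(−0.01942 × 46.0) = 0.4094
R = 1 / (1 − 0.4094) = 1.693
Css,max = 20.3 × 1.693 = 34.37 ng/mL
Css,min = Css,max × e^(−kτ) = 34.37 × 0.4094 ≈ 14.1 ng/mL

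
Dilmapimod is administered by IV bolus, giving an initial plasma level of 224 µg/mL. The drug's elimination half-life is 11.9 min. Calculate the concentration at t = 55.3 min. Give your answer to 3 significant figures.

8.94 µg/mL

k = ln 2 / 11.9 = 0.05825 min⁻¹
C(t) = C₀ e^(−kt) = 224 × e^(−0.05825 × 55.3) = 224 × e^(−3.221) = 224 × 0.03991 ≈ 8.94 µg/mL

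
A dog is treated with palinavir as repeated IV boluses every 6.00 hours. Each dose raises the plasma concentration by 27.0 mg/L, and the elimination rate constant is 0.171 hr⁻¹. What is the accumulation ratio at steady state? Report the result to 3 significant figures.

1.56

Fraction remaining after one interval: e^(−kτ) = e^(−0.1710 × 6.00) = 0.3584
R = 1 / (1 − 0.3584) = 1 / 0.6416 ≈ 1.56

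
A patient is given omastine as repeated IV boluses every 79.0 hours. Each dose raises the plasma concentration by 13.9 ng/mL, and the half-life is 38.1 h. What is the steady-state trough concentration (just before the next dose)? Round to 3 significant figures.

k = ln 2 / 38.1 = 0.01819 h⁻¹
Fraction remaining after one interval: e^(−kτ) = e^(−0.01819 × 79.0) = 0.2376
R = 1 / (1 − 0.2376) = 1.312
Css,max = 13.9 × 1.312 = 18.23 ng/mL
Css,min = Css,max × e^(−kτ) = 18.23 × 0.2376 ≈ 4.33 ng/mL

4.33 ng/mL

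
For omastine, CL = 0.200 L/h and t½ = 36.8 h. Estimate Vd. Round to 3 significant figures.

10.6 L

k = ln 2 / t½ = ln 2 / 36.8 = 0.01884 h⁻¹
V = CL / k = 0.200 / 0.01884 ≈ 10.6 L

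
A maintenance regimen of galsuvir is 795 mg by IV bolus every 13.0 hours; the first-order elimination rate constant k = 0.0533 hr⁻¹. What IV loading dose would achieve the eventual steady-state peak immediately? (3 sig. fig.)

1590 mg

Accumulation ratio R = 1 / (1 − e^(−kτ)) = 1 / (1 − e^(−0.05330×13.0)) = 1 / (1 − 0.5001) = 2.000
Loading dose = maintenance dose × R = 795 × 2.000 ≈ 1590 mg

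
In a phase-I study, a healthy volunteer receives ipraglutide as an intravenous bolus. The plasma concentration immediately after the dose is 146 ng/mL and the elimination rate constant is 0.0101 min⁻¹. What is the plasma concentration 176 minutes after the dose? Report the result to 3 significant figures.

24.7 ng/mL

C(t) = C₀ e^(−kt) = 146 × e^(−0.01010 × 176) = 146 × e^(−1.778) = 146 × 0.1690 ≈ 24.7 ng/mL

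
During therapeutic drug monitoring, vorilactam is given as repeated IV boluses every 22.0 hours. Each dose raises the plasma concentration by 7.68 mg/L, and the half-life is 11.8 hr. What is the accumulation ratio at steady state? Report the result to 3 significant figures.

k = ln 2 / 11.8 = 0.05874 hr⁻¹
Fraction remaining after one interval: e^(−kτ) = e^(−0.05874 × 22.0) = 0.2746
R = 1 / (1 − 0.2746) = 1 / 0.7254 ≈ 1.38

1.38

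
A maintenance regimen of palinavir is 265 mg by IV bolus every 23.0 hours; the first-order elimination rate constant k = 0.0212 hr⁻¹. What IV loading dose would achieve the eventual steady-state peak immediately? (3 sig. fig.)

687 mg

Accumulation ratio R = 1 / (1 − e^(−kτ)) = 1 / (1 − e^(−0.02120×23.0)) = 1 / (1 − 0.6141) = 2.591
Loading dose = maintenance dose × R = 265 × 2.591 ≈ 687 mg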